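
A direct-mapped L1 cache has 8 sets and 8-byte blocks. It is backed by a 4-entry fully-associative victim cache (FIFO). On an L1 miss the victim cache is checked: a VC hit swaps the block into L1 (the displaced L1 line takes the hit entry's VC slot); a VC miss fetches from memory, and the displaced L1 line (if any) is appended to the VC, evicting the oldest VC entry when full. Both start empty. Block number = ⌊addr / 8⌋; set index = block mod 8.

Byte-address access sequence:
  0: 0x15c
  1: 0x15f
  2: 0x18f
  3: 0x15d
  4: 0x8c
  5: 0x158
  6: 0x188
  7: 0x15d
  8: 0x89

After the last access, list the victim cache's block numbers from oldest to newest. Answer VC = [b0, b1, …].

  [0] addr=0x15c blk=43 s=3: MISS | VC []
  [1] addr=0x15f blk=43 s=3: L1-HIT | VC []
  [2] addr=0x18f blk=49 s=1: MISS | VC []
  [3] addr=0x15d blk=43 s=3: L1-HIT | VC []
  [4] addr=0x8c blk=17 s=1: MISS | VC [49]
  [5] addr=0x158 blk=43 s=3: L1-HIT | VC [49]
  [6] addr=0x188 blk=49 s=1: VC-HIT | VC [17]
  [7] addr=0x15d blk=43 s=3: L1-HIT | VC [17]
  [8] addr=0x89 blk=17 s=1: VC-HIT | VC [49]

VC = [49]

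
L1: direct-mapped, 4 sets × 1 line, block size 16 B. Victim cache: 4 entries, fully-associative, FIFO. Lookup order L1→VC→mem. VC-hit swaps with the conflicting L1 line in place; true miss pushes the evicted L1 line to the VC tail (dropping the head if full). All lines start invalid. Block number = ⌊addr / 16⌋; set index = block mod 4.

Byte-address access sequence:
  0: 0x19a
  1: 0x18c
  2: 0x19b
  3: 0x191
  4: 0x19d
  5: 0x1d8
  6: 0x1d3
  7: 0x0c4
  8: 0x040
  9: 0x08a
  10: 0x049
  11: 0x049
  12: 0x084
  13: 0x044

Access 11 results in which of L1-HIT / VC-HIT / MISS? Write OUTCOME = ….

OUTCOME = L1-HIT

#0 0x19a→b25/s1 MISS; vc=[]
#1 0x18c→b24/s0 MISS; vc=[]
#2 0x19b→b25/s1 L1-HIT; vc=[]
#3 0x191→b25/s1 L1-HIT; vc=[]
#4 0x19d→b25/s1 L1-HIT; vc=[]
#5 0x1d8→b29/s1 MISS; vc=[25]
#6 0x1d3→b29/s1 L1-HIT; vc=[25]
#7 0xc4→b12/s0 MISS; vc=[25,24]
#8 0x40→b4/s0 MISS; vc=[25,24,12]
#9 0x8a→b8/s0 MISS; vc=[25,24,12,4]
#10 0x49→b4/s0 VC-HIT; vc=[25,24,12,8]
#11 0x49→b4/s0 L1-HIT; vc=[25,24,12,8]
#12 0x84→b8/s0 VC-HIT; vc=[25,24,12,4]
#13 0x44→b4/s0 VC-HIT; vc=[25,24,12,8]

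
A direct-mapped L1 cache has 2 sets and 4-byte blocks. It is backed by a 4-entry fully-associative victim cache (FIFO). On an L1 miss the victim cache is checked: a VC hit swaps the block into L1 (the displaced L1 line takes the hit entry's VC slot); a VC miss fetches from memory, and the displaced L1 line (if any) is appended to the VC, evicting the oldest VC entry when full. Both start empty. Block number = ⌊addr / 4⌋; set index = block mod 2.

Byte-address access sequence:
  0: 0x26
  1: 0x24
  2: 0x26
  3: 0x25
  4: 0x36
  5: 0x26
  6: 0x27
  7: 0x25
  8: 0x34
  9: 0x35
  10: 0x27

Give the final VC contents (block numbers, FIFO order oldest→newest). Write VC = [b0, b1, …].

VC = [13]

0: 0x26 (blk 9, set 1) → MISS  vc=[]
1: 0x24 (blk 9, set 1) → L1-HIT  vc=[]
2: 0x26 (blk 9, set 1) → L1-HIT  vc=[]
3: 0x25 (blk 9, set 1) → L1-HIT  vc=[]
4: 0x36 (blk 13, set 1) → MISS  vc=[9]
5: 0x26 (blk 9, set 1) → VC-HIT  vc=[13]
6: 0x27 (blk 9, set 1) → L1-HIT  vc=[13]
7: 0x25 (blk 9, set 1) → L1-HIT  vc=[13]
8: 0x34 (blk 13, set 1) → VC-HIT  vc=[9]
9: 0x35 (blk 13, set 1) → L1-HIT  vc=[9]
10: 0x27 (blk 9, set 1) → VC-HIT  vc=[13]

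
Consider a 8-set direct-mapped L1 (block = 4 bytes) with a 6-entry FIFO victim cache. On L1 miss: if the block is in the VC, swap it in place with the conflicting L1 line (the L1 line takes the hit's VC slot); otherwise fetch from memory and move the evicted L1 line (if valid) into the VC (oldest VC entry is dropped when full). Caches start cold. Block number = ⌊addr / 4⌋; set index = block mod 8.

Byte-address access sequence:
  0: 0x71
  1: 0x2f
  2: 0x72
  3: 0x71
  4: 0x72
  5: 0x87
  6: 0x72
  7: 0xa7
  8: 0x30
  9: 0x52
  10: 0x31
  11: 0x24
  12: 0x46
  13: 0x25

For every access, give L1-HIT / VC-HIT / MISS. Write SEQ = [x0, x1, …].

0: 0x71 (blk 28, set 4) → MISS  vc=[]
1: 0x2f (blk 11, set 3) → MISS  vc=[]
2: 0x72 (blk 28, set 4) → L1-HIT  vc=[]
3: 0x71 (blk 28, set 4) → L1-HIT  vc=[]
4: 0x72 (blk 28, set 4) → L1-HIT  vc=[]
5: 0x87 (blk 33, set 1) → MISS  vc=[]
6: 0x72 (blk 28, set 4) → L1-HIT  vc=[]
7: 0xa7 (blk 41, set 1) → MISS  vc=[33]
8: 0x30 (blk 12, set 4) → MISS  vc=[33, 28]
9: 0x52 (blk 20, set 4) → MISS  vc=[33, 28, 12]
10: 0x31 (blk 12, set 4) → VC-HIT  vc=[33, 28, 20]
11: 0x24 (blk 9, set 1) → MISS  vc=[33, 28, 20, 41]
12: 0x46 (blk 17, set 1) → MISS  vc=[33, 28, 20, 41, 9]
13: 0x25 (blk 9, set 1) → VC-HIT  vc=[33, 28, 20, 41, 17]

SEQ = [MISS, MISS, L1-HIT, L1-HIT, L1-HIT, MISS, L1-HIT, MISS, MISS, MISS, VC-HIT, MISS, MISS, VC-HIT]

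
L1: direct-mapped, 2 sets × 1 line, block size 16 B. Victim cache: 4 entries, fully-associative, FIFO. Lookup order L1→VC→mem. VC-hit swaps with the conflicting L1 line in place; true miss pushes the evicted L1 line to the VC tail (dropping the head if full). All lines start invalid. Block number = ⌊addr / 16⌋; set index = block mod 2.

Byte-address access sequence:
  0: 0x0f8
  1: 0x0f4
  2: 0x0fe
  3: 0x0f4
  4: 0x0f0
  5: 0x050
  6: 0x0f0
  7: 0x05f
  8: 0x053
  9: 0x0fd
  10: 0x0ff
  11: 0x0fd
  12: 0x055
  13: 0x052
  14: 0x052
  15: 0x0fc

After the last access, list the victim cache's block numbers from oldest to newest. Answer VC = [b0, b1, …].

VC = [5]

  [0] addr=0xf8 blk=15 s=1: MISS | VC []
  [1] addr=0xf4 blk=15 s=1: L1-HIT | VC []
  [2] addr=0xfe blk=15 s=1: L1-HIT | VC []
  [3] addr=0xf4 blk=15 s=1: L1-HIT | VC []
  [4] addr=0xf0 blk=15 s=1: L1-HIT | VC []
  [5] addr=0x50 blk=5 s=1: MISS | VC [15]
  [6] addr=0xf0 blk=15 s=1: VC-HIT | VC [5]
  [7] addr=0x5f blk=5 s=1: VC-HIT | VC [15]
  [8] addr=0x53 blk=5 s=1: L1-HIT | VC [15]
  [9] addr=0xfd blk=15 s=1: VC-HIT | VC [5]
  [10] addr=0xff blk=15 s=1: L1-HIT | VC [5]
  [11] addr=0xfd blk=15 s=1: L1-HIT | VC [5]
  [12] addr=0x55 blk=5 s=1: VC-HIT | VC [15]
  [13] addr=0x52 blk=5 s=1: L1-HIT | VC [15]
  [14] addr=0x52 blk=5 s=1: L1-HIT | VC [15]
  [15] addr=0xfc blk=15 s=1: VC-HIT | VC [5]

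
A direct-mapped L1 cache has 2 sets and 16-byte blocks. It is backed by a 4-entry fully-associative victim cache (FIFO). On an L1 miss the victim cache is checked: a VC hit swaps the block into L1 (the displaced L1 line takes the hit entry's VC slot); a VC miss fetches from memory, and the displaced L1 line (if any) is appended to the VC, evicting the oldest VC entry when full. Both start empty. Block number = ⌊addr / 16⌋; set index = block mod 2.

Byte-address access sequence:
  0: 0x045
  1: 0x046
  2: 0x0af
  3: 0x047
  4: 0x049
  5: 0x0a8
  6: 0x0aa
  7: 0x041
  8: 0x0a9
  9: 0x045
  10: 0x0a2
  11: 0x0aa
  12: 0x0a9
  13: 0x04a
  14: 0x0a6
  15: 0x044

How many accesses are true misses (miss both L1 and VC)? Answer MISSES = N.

MISSES = 2

  [0] addr=0x45 blk=4 s=0: MISS | VC []
  [1] addr=0x46 blk=4 s=0: L1-HIT | VC []
  [2] addr=0xaf blk=10 s=0: MISS | VC [4]
  [3] addr=0x47 blk=4 s=0: VC-HIT | VC [10]
  [4] addr=0x49 blk=4 s=0: L1-HIT | VC [10]
  [5] addr=0xa8 blk=10 s=0: VC-HIT | VC [4]
  [6] addr=0xaa blk=10 s=0: L1-HIT | VC [4]
  [7] addr=0x41 blk=4 s=0: VC-HIT | VC [10]
  [8] addr=0xa9 blk=10 s=0: VC-HIT | VC [4]
  [9] addr=0x45 blk=4 s=0: VC-HIT | VC [10]
  [10] addr=0xa2 blk=10 s=0: VC-HIT | VC [4]
  [11] addr=0xaa blk=10 s=0: L1-HIT | VC [4]
  [12] addr=0xa9 blk=10 s=0: L1-HIT | VC [4]
  [13] addr=0x4a blk=4 s=0: VC-HIT | VC [10]
  [14] addr=0xa6 blk=10 s=0: VC-HIT | VC [4]
  [15] addr=0x44 blk=4 s=0: VC-HIT | VC [10]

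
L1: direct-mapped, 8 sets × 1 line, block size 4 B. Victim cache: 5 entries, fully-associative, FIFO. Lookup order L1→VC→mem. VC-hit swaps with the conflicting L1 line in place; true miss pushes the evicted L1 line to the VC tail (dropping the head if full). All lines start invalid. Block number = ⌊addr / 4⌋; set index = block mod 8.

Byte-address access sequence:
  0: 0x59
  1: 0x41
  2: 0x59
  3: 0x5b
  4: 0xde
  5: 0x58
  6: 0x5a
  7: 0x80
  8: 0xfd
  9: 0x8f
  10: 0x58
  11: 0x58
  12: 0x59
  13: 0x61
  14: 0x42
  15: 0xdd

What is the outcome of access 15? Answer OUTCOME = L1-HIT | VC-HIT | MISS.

OUTCOME = VC-HIT

0: 0x59 (blk 22, set 6) → MISS  vc=[]
1: 0x41 (blk 16, set 0) → MISS  vc=[]
2: 0x59 (blk 22, set 6) → L1-HIT  vc=[]
3: 0x5b (blk 22, set 6) → L1-HIT  vc=[]
4: 0xde (blk 55, set 7) → MISS  vc=[]
5: 0x58 (blk 22, set 6) → L1-HIT  vc=[]
6: 0x5a (blk 22, set 6) → L1-HIT  vc=[]
7: 0x80 (blk 32, set 0) → MISS  vc=[16]
8: 0xfd (blk 63, set 7) → MISS  vc=[16, 55]
9: 0x8f (blk 35, set 3) → MISS  vc=[16, 55]
10: 0x58 (blk 22, set 6) → L1-HIT  vc=[16, 55]
11: 0x58 (blk 22, set 6) → L1-HIT  vc=[16, 55]
12: 0x59 (blk 22, set 6) → L1-HIT  vc=[16, 55]
13: 0x61 (blk 24, set 0) → MISS  vc=[16, 55, 32]
14: 0x42 (blk 16, set 0) → VC-HIT  vc=[24, 55, 32]
15: 0xdd (blk 55, set 7) → VC-HIT  vc=[24, 63, 32]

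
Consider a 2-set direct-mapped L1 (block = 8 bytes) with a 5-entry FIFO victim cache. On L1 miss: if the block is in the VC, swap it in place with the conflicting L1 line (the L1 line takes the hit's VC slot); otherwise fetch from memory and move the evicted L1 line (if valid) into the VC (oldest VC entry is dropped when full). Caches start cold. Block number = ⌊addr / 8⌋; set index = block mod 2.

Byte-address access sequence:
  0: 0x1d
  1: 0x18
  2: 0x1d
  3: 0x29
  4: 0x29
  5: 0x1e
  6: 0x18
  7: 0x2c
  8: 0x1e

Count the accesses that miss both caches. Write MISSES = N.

#0 0x1d→b3/s1 MISS; vc=[]
#1 0x18→b3/s1 L1-HIT; vc=[]
#2 0x1d→b3/s1 L1-HIT; vc=[]
#3 0x29→b5/s1 MISS; vc=[3]
#4 0x29→b5/s1 L1-HIT; vc=[3]
#5 0x1e→b3/s1 VC-HIT; vc=[5]
#6 0x18→b3/s1 L1-HIT; vc=[5]
#7 0x2c→b5/s1 VC-HIT; vc=[3]
#8 0x1e→b3/s1 VC-HIT; vc=[5]

MISSES = 2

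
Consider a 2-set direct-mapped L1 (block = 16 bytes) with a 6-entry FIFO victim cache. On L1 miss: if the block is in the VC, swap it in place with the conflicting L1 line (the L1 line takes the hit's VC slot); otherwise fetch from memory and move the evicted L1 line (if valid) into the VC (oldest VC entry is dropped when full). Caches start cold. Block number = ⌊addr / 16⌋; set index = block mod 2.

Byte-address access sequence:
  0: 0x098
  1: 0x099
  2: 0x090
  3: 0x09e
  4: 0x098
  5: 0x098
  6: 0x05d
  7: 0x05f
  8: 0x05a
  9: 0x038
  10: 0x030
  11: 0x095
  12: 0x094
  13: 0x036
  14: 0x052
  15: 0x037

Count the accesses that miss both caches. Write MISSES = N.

MISSES = 3

#0 0x98→b9/s1 MISS; vc=[]
#1 0x99→b9/s1 L1-HIT; vc=[]
#2 0x90→b9/s1 L1-HIT; vc=[]
#3 0x9e→b9/s1 L1-HIT; vc=[]
#4 0x98→b9/s1 L1-HIT; vc=[]
#5 0x98→b9/s1 L1-HIT; vc=[]
#6 0x5d→b5/s1 MISS; vc=[9]
#7 0x5f→b5/s1 L1-HIT; vc=[9]
#8 0x5a→b5/s1 L1-HIT; vc=[9]
#9 0x38→b3/s1 MISS; vc=[9,5]
#10 0x30→b3/s1 L1-HIT; vc=[9,5]
#11 0x95→b9/s1 VC-HIT; vc=[3,5]
#12 0x94→b9/s1 L1-HIT; vc=[3,5]
#13 0x36→b3/s1 VC-HIT; vc=[9,5]
#14 0x52→b5/s1 VC-HIT; vc=[9,3]
#15 0x37→b3/s1 VC-HIT; vc=[9,5]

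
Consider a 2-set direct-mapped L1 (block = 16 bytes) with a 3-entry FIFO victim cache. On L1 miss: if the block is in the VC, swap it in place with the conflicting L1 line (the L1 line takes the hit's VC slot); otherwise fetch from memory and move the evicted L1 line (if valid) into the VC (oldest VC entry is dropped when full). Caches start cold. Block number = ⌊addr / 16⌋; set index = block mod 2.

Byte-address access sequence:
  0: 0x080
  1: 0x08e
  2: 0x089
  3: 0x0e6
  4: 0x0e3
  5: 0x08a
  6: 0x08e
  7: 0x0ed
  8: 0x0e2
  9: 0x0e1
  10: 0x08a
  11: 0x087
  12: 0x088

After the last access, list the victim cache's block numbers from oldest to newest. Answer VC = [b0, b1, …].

VC = [14]

#0 0x80→b8/s0 MISS; vc=[]
#1 0x8e→b8/s0 L1-HIT; vc=[]
#2 0x89→b8/s0 L1-HIT; vc=[]
#3 0xe6→b14/s0 MISS; vc=[8]
#4 0xe3→b14/s0 L1-HIT; vc=[8]
#5 0x8a→b8/s0 VC-HIT; vc=[14]
#6 0x8e→b8/s0 L1-HIT; vc=[14]
#7 0xed→b14/s0 VC-HIT; vc=[8]
#8 0xe2→b14/s0 L1-HIT; vc=[8]
#9 0xe1→b14/s0 L1-HIT; vc=[8]
#10 0x8a→b8/s0 VC-HIT; vc=[14]
#11 0x87→b8/s0 L1-HIT; vc=[14]
#12 0x88→b8/s0 L1-HIT; vc=[14]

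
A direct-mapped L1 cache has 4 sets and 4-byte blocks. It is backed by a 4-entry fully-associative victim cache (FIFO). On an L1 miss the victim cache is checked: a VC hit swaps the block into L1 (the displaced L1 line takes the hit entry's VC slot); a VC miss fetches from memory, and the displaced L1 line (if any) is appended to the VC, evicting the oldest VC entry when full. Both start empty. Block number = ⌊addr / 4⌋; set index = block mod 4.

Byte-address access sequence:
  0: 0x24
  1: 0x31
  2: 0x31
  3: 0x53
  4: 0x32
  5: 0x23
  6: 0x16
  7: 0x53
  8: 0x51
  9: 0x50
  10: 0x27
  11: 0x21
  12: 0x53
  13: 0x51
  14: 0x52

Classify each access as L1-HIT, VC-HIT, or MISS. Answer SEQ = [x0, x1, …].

0: 0x24 (blk 9, set 1) → MISS  vc=[]
1: 0x31 (blk 12, set 0) → MISS  vc=[]
2: 0x31 (blk 12, set 0) → L1-HIT  vc=[]
3: 0x53 (blk 20, set 0) → MISS  vc=[12]
4: 0x32 (blk 12, set 0) → VC-HIT  vc=[20]
5: 0x23 (blk 8, set 0) → MISS  vc=[20, 12]
6: 0x16 (blk 5, set 1) → MISS  vc=[20, 12, 9]
7: 0x53 (blk 20, set 0) → VC-HIT  vc=[8, 12, 9]
8: 0x51 (blk 20, set 0) → L1-HIT  vc=[8, 12, 9]
9: 0x50 (blk 20, set 0) → L1-HIT  vc=[8, 12, 9]
10: 0x27 (blk 9, set 1) → VC-HIT  vc=[8, 12, 5]
11: 0x21 (blk 8, set 0) → VC-HIT  vc=[20, 12, 5]
12: 0x53 (blk 20, set 0) → VC-HIT  vc=[8, 12, 5]
13: 0x51 (blk 20, set 0) → L1-HIT  vc=[8, 12, 5]
14: 0x52 (blk 20, set 0) → L1-HIT  vc=[8, 12, 5]

SEQ = [MISS, MISS, L1-HIT, MISS, VC-HIT, MISS, MISS, VC-HIT, L1-HIT, L1-HIT, VC-HIT, VC-HIT, VC-HIT, L1-HIT, L1-HIT]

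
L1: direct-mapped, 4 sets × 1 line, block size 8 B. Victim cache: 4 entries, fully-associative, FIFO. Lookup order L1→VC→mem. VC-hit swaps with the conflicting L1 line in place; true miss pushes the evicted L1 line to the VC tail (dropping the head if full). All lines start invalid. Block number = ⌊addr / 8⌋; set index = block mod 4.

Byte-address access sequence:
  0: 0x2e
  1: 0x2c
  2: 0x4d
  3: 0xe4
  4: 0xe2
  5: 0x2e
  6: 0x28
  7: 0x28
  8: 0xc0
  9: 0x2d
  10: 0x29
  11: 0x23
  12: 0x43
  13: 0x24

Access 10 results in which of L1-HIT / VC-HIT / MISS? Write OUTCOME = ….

0: 0x2e (blk 5, set 1) → MISS  vc=[]
1: 0x2c (blk 5, set 1) → L1-HIT  vc=[]
2: 0x4d (blk 9, set 1) → MISS  vc=[5]
3: 0xe4 (blk 28, set 0) → MISS  vc=[5]
4: 0xe2 (blk 28, set 0) → L1-HIT  vc=[5]
5: 0x2e (blk 5, set 1) → VC-HIT  vc=[9]
6: 0x28 (blk 5, set 1) → L1-HIT  vc=[9]
7: 0x28 (blk 5, set 1) → L1-HIT  vc=[9]
8: 0xc0 (blk 24, set 0) → MISS  vc=[9, 28]
9: 0x2d (blk 5, set 1) → L1-HIT  vc=[9, 28]
10: 0x29 (blk 5, set 1) → L1-HIT  vc=[9, 28]
11: 0x23 (blk 4, set 0) → MISS  vc=[9, 28, 24]
12: 0x43 (blk 8, set 0) → MISS  vc=[9, 28, 24, 4]
13: 0x24 (blk 4, set 0) → VC-HIT  vc=[9, 28, 24, 8]

OUTCOME = L1-HIT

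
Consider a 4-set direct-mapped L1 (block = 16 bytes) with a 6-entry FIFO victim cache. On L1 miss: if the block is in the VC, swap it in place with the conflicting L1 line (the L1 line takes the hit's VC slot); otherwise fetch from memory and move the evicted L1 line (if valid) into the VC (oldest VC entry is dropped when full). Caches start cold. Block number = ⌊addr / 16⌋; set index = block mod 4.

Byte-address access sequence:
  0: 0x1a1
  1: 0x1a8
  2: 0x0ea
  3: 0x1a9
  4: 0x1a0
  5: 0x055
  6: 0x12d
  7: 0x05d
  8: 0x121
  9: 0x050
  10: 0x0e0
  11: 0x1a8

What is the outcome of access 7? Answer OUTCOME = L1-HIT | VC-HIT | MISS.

#0 0x1a1→b26/s2 MISS; vc=[]
#1 0x1a8→b26/s2 L1-HIT; vc=[]
#2 0xea→b14/s2 MISS; vc=[26]
#3 0x1a9→b26/s2 VC-HIT; vc=[14]
#4 0x1a0→b26/s2 L1-HIT; vc=[14]
#5 0x55→b5/s1 MISS; vc=[14]
#6 0x12d→b18/s2 MISS; vc=[14,26]
#7 0x5d→b5/s1 L1-HIT; vc=[14,26]
#8 0x121→b18/s2 L1-HIT; vc=[14,26]
#9 0x50→b5/s1 L1-HIT; vc=[14,26]
#10 0xe0→b14/s2 VC-HIT; vc=[18,26]
#11 0x1a8→b26/s2 VC-HIT; vc=[18,14]

OUTCOME = L1-HIT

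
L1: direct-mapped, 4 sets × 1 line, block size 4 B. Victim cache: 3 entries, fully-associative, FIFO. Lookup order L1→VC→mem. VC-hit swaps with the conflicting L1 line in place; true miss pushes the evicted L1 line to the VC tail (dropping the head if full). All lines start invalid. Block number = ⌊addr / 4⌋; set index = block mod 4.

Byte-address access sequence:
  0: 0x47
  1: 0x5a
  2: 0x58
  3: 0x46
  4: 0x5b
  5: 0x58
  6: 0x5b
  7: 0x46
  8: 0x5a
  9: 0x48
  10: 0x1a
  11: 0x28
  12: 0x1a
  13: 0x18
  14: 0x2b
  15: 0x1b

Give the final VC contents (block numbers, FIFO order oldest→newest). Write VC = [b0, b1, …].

VC = [22, 18, 10]

0: 0x47 (blk 17, set 1) → MISS  vc=[]
1: 0x5a (blk 22, set 2) → MISS  vc=[]
2: 0x58 (blk 22, set 2) → L1-HIT  vc=[]
3: 0x46 (blk 17, set 1) → L1-HIT  vc=[]
4: 0x5b (blk 22, set 2) → L1-HIT  vc=[]
5: 0x58 (blk 22, set 2) → L1-HIT  vc=[]
6: 0x5b (blk 22, set 2) → L1-HIT  vc=[]
7: 0x46 (blk 17, set 1) → L1-HIT  vc=[]
8: 0x5a (blk 22, set 2) → L1-HIT  vc=[]
9: 0x48 (blk 18, set 2) → MISS  vc=[22]
10: 0x1a (blk 6, set 2) → MISS  vc=[22, 18]
11: 0x28 (blk 10, set 2) → MISS  vc=[22, 18, 6]
12: 0x1a (blk 6, set 2) → VC-HIT  vc=[22, 18, 10]
13: 0x18 (blk 6, set 2) → L1-HIT  vc=[22, 18, 10]
14: 0x2b (blk 10, set 2) → VC-HIT  vc=[22, 18, 6]
15: 0x1b (blk 6, set 2) → VC-HIT  vc=[22, 18, 10]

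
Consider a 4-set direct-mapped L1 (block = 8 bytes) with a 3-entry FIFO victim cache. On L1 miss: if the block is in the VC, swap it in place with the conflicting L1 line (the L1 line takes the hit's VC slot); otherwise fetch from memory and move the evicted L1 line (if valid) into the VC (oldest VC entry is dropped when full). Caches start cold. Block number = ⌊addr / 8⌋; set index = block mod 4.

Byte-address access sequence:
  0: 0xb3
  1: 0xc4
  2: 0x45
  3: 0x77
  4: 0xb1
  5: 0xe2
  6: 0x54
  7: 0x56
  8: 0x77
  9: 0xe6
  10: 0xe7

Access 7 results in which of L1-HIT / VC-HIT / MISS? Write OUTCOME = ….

OUTCOME = L1-HIT

0: 0xb3 (blk 22, set 2) → MISS  vc=[]
1: 0xc4 (blk 24, set 0) → MISS  vc=[]
2: 0x45 (blk 8, set 0) → MISS  vc=[24]
3: 0x77 (blk 14, set 2) → MISS  vc=[24, 22]
4: 0xb1 (blk 22, set 2) → VC-HIT  vc=[24, 14]
5: 0xe2 (blk 28, set 0) → MISS  vc=[24, 14, 8]
6: 0x54 (blk 10, set 2) → MISS  vc=[14, 8, 22]
7: 0x56 (blk 10, set 2) → L1-HIT  vc=[14, 8, 22]
8: 0x77 (blk 14, set 2) → VC-HIT  vc=[10, 8, 22]
9: 0xe6 (blk 28, set 0) → L1-HIT  vc=[10, 8, 22]
10: 0xe7 (blk 28, set 0) → L1-HIT  vc=[10, 8, 22]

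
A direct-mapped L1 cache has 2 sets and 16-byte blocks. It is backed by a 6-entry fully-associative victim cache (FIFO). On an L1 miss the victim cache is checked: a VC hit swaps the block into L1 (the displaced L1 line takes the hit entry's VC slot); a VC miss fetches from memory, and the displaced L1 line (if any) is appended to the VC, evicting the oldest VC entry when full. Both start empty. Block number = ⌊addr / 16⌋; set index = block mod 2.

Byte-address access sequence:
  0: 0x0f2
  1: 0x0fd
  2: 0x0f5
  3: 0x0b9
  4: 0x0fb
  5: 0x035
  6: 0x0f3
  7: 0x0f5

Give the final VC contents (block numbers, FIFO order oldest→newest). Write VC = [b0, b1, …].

VC = [11, 3]

#0 0xf2→b15/s1 MISS; vc=[]
#1 0xfd→b15/s1 L1-HIT; vc=[]
#2 0xf5→b15/s1 L1-HIT; vc=[]
#3 0xb9→b11/s1 MISS; vc=[15]
#4 0xfb→b15/s1 VC-HIT; vc=[11]
#5 0x35→b3/s1 MISS; vc=[11,15]
#6 0xf3→b15/s1 VC-HIT; vc=[11,3]
#7 0xf5→b15/s1 L1-HIT; vc=[11,3]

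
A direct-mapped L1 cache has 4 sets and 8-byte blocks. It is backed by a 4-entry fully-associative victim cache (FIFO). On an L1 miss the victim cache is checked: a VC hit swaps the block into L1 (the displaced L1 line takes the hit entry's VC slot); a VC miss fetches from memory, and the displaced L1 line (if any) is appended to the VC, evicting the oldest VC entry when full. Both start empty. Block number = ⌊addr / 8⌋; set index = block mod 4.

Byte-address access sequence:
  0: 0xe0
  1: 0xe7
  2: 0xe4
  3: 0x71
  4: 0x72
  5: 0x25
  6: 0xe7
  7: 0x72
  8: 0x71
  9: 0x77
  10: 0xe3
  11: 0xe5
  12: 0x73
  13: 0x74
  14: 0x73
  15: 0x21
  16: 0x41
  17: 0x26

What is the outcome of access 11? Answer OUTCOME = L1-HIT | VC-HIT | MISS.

OUTCOME = L1-HIT

  [0] addr=0xe0 blk=28 s=0: MISS | VC []
  [1] addr=0xe7 blk=28 s=0: L1-HIT | VC []
  [2] addr=0xe4 blk=28 s=0: L1-HIT | VC []
  [3] addr=0x71 blk=14 s=2: MISS | VC []
  [4] addr=0x72 blk=14 s=2: L1-HIT | VC []
  [5] addr=0x25 blk=4 s=0: MISS | VC [28]
  [6] addr=0xe7 blk=28 s=0: VC-HIT | VC [4]
  [7] addr=0x72 blk=14 s=2: L1-HIT | VC [4]
  [8] addr=0x71 blk=14 s=2: L1-HIT | VC [4]
  [9] addr=0x77 blk=14 s=2: L1-HIT | VC [4]
  [10] addr=0xe3 blk=28 s=0: L1-HIT | VC [4]
  [11] addr=0xe5 blk=28 s=0: L1-HIT | VC [4]
  [12] addr=0x73 blk=14 s=2: L1-HIT | VC [4]
  [13] addr=0x74 blk=14 s=2: L1-HIT | VC [4]
  [14] addr=0x73 blk=14 s=2: L1-HIT | VC [4]
  [15] addr=0x21 blk=4 s=0: VC-HIT | VC [28]
  [16] addr=0x41 blk=8 s=0: MISS | VC [28, 4]
  [17] addr=0x26 blk=4 s=0: VC-HIT | VC [28, 8]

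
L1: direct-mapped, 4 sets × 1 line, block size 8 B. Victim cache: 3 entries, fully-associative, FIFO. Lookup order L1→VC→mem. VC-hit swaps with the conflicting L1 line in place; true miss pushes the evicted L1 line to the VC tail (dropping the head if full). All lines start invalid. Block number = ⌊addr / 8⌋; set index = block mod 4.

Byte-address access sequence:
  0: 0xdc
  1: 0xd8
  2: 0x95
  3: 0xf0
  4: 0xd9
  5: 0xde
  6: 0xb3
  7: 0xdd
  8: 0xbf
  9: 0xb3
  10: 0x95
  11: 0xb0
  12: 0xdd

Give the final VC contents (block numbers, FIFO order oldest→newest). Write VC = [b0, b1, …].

VC = [18, 30, 23]

#0 0xdc→b27/s3 MISS; vc=[]
#1 0xd8→b27/s3 L1-HIT; vc=[]
#2 0x95→b18/s2 MISS; vc=[]
#3 0xf0→b30/s2 MISS; vc=[18]
#4 0xd9→b27/s3 L1-HIT; vc=[18]
#5 0xde→b27/s3 L1-HIT; vc=[18]
#6 0xb3→b22/s2 MISS; vc=[18,30]
#7 0xdd→b27/s3 L1-HIT; vc=[18,30]
#8 0xbf→b23/s3 MISS; vc=[18,30,27]
#9 0xb3→b22/s2 L1-HIT; vc=[18,30,27]
#10 0x95→b18/s2 VC-HIT; vc=[22,30,27]
#11 0xb0→b22/s2 VC-HIT; vc=[18,30,27]
#12 0xdd→b27/s3 VC-HIT; vc=[18,30,23]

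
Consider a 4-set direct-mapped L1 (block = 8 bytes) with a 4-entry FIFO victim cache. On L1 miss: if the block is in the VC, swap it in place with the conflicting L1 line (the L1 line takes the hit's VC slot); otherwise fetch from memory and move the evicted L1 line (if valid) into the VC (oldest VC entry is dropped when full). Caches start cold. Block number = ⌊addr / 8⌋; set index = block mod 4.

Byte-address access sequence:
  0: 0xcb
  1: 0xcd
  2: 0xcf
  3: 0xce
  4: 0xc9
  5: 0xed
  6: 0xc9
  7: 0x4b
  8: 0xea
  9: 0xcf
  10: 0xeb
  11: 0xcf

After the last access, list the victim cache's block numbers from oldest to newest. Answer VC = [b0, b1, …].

  [0] addr=0xcb blk=25 s=1: MISS | VC []
  [1] addr=0xcd blk=25 s=1: L1-HIT | VC []
  [2] addr=0xcf blk=25 s=1: L1-HIT | VC []
  [3] addr=0xce blk=25 s=1: L1-HIT | VC []
  [4] addr=0xc9 blk=25 s=1: L1-HIT | VC []
  [5] addr=0xed blk=29 s=1: MISS | VC [25]
  [6] addr=0xc9 blk=25 s=1: VC-HIT | VC [29]
  [7] addr=0x4b blk=9 s=1: MISS | VC [29, 25]
  [8] addr=0xea blk=29 s=1: VC-HIT | VC [9, 25]
  [9] addr=0xcf blk=25 s=1: VC-HIT | VC [9, 29]
  [10] addr=0xeb blk=29 s=1: VC-HIT | VC [9, 25]
  [11] addr=0xcf blk=25 s=1: VC-HIT | VC [9, 29]

VC = [9, 29]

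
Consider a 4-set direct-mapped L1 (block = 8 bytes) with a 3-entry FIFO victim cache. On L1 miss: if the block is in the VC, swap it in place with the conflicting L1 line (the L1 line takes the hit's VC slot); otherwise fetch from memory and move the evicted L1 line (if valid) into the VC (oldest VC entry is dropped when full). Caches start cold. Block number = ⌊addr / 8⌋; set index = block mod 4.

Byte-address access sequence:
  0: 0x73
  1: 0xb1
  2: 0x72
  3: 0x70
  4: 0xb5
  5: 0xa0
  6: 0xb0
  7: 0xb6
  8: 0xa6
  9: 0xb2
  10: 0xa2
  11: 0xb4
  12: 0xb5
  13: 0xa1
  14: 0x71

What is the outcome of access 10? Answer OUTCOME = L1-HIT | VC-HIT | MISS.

  [0] addr=0x73 blk=14 s=2: MISS | VC []
  [1] addr=0xb1 blk=22 s=2: MISS | VC [14]
  [2] addr=0x72 blk=14 s=2: VC-HIT | VC [22]
  [3] addr=0x70 blk=14 s=2: L1-HIT | VC [22]
  [4] addr=0xb5 blk=22 s=2: VC-HIT | VC [14]
  [5] addr=0xa0 blk=20 s=0: MISS | VC [14]
  [6] addr=0xb0 blk=22 s=2: L1-HIT | VC [14]
  [7] addr=0xb6 blk=22 s=2: L1-HIT | VC [14]
  [8] addr=0xa6 blk=20 s=0: L1-HIT | VC [14]
  [9] addr=0xb2 blk=22 s=2: L1-HIT | VC [14]
  [10] addr=0xa2 blk=20 s=0: L1-HIT | VC [14]
  [11] addr=0xb4 blk=22 s=2: L1-HIT | VC [14]
  [12] addr=0xb5 blk=22 s=2: L1-HIT | VC [14]
  [13] addr=0xa1 blk=20 s=0: L1-HIT | VC [14]
  [14] addr=0x71 blk=14 s=2: VC-HIT | VC [22]

OUTCOME = L1-HIT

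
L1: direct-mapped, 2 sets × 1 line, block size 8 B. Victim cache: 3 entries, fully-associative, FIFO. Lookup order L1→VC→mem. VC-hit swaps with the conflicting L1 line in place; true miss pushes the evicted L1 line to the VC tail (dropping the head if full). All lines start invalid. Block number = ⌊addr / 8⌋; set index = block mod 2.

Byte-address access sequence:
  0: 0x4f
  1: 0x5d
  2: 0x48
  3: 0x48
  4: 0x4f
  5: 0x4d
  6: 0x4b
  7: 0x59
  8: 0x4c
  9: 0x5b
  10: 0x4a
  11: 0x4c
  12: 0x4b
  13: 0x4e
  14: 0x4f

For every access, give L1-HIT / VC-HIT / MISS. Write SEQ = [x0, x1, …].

0: 0x4f (blk 9, set 1) → MISS  vc=[]
1: 0x5d (blk 11, set 1) → MISS  vc=[9]
2: 0x48 (blk 9, set 1) → VC-HIT  vc=[11]
3: 0x48 (blk 9, set 1) → L1-HIT  vc=[11]
4: 0x4f (blk 9, set 1) → L1-HIT  vc=[11]
5: 0x4d (blk 9, set 1) → L1-HIT  vc=[11]
6: 0x4b (blk 9, set 1) → L1-HIT  vc=[11]
7: 0x59 (blk 11, set 1) → VC-HIT  vc=[9]
8: 0x4c (blk 9, set 1) → VC-HIT  vc=[11]
9: 0x5b (blk 11, set 1) → VC-HIT  vc=[9]
10: 0x4a (blk 9, set 1) → VC-HIT  vc=[11]
11: 0x4c (blk 9, set 1) → L1-HIT  vc=[11]
12: 0x4b (blk 9, set 1) → L1-HIT  vc=[11]
13: 0x4e (blk 9, set 1) → L1-HIT  vc=[11]
14: 0x4f (blk 9, set 1) → L1-HIT  vc=[11]

SEQ = [MISS, MISS, VC-HIT, L1-HIT, L1-HIT, L1-HIT, L1-HIT, VC-HIT, VC-HIT, VC-HIT, VC-HIT, L1-HIT, L1-HIT, L1-HIT, L1-HIT]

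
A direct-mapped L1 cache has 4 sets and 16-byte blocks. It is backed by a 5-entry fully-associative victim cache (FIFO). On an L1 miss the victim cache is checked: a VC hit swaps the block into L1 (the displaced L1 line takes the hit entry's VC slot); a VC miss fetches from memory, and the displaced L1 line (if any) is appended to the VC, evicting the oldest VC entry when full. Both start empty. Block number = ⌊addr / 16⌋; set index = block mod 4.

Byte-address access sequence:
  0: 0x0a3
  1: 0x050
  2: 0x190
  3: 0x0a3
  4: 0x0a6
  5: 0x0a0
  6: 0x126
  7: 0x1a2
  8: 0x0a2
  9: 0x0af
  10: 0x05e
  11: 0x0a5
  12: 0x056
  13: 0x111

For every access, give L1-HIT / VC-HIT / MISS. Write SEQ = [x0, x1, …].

SEQ = [MISS, MISS, MISS, L1-HIT, L1-HIT, L1-HIT, MISS, MISS, VC-HIT, L1-HIT, VC-HIT, L1-HIT, L1-HIT, MISS]

#0 0xa3→b10/s2 MISS; vc=[]
#1 0x50→b5/s1 MISS; vc=[]
#2 0x190→b25/s1 MISS; vc=[5]
#3 0xa3→b10/s2 L1-HIT; vc=[5]
#4 0xa6→b10/s2 L1-HIT; vc=[5]
#5 0xa0→b10/s2 L1-HIT; vc=[5]
#6 0x126→b18/s2 MISS; vc=[5,10]
#7 0x1a2→b26/s2 MISS; vc=[5,10,18]
#8 0xa2→b10/s2 VC-HIT; vc=[5,26,18]
#9 0xaf→b10/s2 L1-HIT; vc=[5,26,18]
#10 0x5e→b5/s1 VC-HIT; vc=[25,26,18]
#11 0xa5→b10/s2 L1-HIT; vc=[25,26,18]
#12 0x56→b5/s1 L1-HIT; vc=[25,26,18]
#13 0x111→b17/s1 MISS; vc=[25,26,18,5]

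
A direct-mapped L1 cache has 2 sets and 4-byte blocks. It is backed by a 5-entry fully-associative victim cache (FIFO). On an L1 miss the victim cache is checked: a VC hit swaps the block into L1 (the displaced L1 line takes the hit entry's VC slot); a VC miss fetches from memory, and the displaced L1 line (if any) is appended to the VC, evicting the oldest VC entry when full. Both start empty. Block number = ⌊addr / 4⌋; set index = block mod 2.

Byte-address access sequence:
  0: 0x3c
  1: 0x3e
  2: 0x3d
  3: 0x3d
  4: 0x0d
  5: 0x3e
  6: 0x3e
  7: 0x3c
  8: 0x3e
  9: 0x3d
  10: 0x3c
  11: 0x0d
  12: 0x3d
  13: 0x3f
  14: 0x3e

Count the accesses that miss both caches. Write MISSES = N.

#0 0x3c→b15/s1 MISS; vc=[]
#1 0x3e→b15/s1 L1-HIT; vc=[]
#2 0x3d→b15/s1 L1-HIT; vc=[]
#3 0x3d→b15/s1 L1-HIT; vc=[]
#4 0xd→b3/s1 MISS; vc=[15]
#5 0x3e→b15/s1 VC-HIT; vc=[3]
#6 0x3e→b15/s1 L1-HIT; vc=[3]
#7 0x3c→b15/s1 L1-HIT; vc=[3]
#8 0x3e→b15/s1 L1-HIT; vc=[3]
#9 0x3d→b15/s1 L1-HIT; vc=[3]
#10 0x3c→b15/s1 L1-HIT; vc=[3]
#11 0xd→b3/s1 VC-HIT; vc=[15]
#12 0x3d→b15/s1 VC-HIT; vc=[3]
#13 0x3f→b15/s1 L1-HIT; vc=[3]
#14 0x3e→b15/s1 L1-HIT; vc=[3]

MISSES = 2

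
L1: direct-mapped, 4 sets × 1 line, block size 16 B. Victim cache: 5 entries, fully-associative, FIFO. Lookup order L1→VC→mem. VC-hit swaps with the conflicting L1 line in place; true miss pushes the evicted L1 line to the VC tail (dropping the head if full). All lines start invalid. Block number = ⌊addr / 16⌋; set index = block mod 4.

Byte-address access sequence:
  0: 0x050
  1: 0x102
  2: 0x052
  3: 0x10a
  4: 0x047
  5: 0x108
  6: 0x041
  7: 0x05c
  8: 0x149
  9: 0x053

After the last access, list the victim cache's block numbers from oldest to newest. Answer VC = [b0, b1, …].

VC = [16, 4]

  [0] addr=0x50 blk=5 s=1: MISS | VC []
  [1] addr=0x102 blk=16 s=0: MISS | VC []
  [2] addr=0x52 blk=5 s=1: L1-HIT | VC []
  [3] addr=0x10a blk=16 s=0: L1-HIT | VC []
  [4] addr=0x47 blk=4 s=0: MISS | VC [16]
  [5] addr=0x108 blk=16 s=0: VC-HIT | VC [4]
  [6] addr=0x41 blk=4 s=0: VC-HIT | VC [16]
  [7] addr=0x5c blk=5 s=1: L1-HIT | VC [16]
  [8] addr=0x149 blk=20 s=0: MISS | VC [16, 4]
  [9] addr=0x53 blk=5 s=1: L1-HIT | VC [16, 4]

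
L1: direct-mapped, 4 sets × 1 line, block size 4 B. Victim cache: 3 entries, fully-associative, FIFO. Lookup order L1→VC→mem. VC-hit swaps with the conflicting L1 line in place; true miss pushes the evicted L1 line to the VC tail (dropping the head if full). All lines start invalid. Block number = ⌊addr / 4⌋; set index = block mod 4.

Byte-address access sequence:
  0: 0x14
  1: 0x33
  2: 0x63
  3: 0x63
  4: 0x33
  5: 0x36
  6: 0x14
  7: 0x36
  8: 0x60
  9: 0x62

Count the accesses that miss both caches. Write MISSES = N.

#0 0x14→b5/s1 MISS; vc=[]
#1 0x33→b12/s0 MISS; vc=[]
#2 0x63→b24/s0 MISS; vc=[12]
#3 0x63→b24/s0 L1-HIT; vc=[12]
#4 0x33→b12/s0 VC-HIT; vc=[24]
#5 0x36→b13/s1 MISS; vc=[24,5]
#6 0x14→b5/s1 VC-HIT; vc=[24,13]
#7 0x36→b13/s1 VC-HIT; vc=[24,5]
#8 0x60→b24/s0 VC-HIT; vc=[12,5]
#9 0x62→b24/s0 L1-HIT; vc=[12,5]

MISSES = 4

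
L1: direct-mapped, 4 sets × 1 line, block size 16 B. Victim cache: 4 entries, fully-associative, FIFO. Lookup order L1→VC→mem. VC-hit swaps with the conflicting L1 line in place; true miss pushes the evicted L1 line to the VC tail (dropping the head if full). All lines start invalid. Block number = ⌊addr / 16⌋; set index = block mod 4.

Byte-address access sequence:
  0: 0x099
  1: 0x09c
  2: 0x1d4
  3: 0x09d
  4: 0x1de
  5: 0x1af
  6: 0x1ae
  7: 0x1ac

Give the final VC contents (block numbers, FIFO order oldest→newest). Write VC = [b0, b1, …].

  [0] addr=0x99 blk=9 s=1: MISS | VC []
  [1] addr=0x9c blk=9 s=1: L1-HIT | VC []
  [2] addr=0x1d4 blk=29 s=1: MISS | VC [9]
  [3] addr=0x9d blk=9 s=1: VC-HIT | VC [29]
  [4] addr=0x1de blk=29 s=1: VC-HIT | VC [9]
  [5] addr=0x1af blk=26 s=2: MISS | VC [9]
  [6] addr=0x1ae blk=26 s=2: L1-HIT | VC [9]
  [7] addr=0x1ac blk=26 s=2: L1-HIT | VC [9]

VC = [9]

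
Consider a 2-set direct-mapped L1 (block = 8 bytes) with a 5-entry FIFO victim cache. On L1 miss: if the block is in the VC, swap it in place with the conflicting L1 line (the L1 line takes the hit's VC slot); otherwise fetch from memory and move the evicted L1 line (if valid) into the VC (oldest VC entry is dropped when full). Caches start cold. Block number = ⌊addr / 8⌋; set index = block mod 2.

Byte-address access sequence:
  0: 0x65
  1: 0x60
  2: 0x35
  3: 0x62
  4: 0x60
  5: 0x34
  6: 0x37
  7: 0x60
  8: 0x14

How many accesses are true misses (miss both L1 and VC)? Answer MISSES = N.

MISSES = 3

0: 0x65 (blk 12, set 0) → MISS  vc=[]
1: 0x60 (blk 12, set 0) → L1-HIT  vc=[]
2: 0x35 (blk 6, set 0) → MISS  vc=[12]
3: 0x62 (blk 12, set 0) → VC-HIT  vc=[6]
4: 0x60 (blk 12, set 0) → L1-HIT  vc=[6]
5: 0x34 (blk 6, set 0) → VC-HIT  vc=[12]
6: 0x37 (blk 6, set 0) → L1-HIT  vc=[12]
7: 0x60 (blk 12, set 0) → VC-HIT  vc=[6]
8: 0x14 (blk 2, set 0) → MISS  vc=[6, 12]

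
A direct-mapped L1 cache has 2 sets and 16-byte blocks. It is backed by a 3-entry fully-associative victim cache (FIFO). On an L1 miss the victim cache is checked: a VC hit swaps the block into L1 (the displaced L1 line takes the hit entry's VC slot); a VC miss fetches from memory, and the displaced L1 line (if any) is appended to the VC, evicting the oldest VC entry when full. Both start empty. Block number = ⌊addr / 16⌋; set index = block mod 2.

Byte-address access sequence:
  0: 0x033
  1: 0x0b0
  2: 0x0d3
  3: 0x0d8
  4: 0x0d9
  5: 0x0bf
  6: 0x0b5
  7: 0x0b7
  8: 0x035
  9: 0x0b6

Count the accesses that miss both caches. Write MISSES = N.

MISSES = 3

0: 0x33 (blk 3, set 1) → MISS  vc=[]
1: 0xb0 (blk 11, set 1) → MISS  vc=[3]
2: 0xd3 (blk 13, set 1) → MISS  vc=[3, 11]
3: 0xd8 (blk 13, set 1) → L1-HIT  vc=[3, 11]
4: 0xd9 (blk 13, set 1) → L1-HIT  vc=[3, 11]
5: 0xbf (blk 11, set 1) → VC-HIT  vc=[3, 13]
6: 0xb5 (blk 11, set 1) → L1-HIT  vc=[3, 13]
7: 0xb7 (blk 11, set 1) → L1-HIT  vc=[3, 13]
8: 0x35 (blk 3, set 1) → VC-HIT  vc=[11, 13]
9: 0xb6 (blk 11, set 1) → VC-HIT  vc=[3, 13]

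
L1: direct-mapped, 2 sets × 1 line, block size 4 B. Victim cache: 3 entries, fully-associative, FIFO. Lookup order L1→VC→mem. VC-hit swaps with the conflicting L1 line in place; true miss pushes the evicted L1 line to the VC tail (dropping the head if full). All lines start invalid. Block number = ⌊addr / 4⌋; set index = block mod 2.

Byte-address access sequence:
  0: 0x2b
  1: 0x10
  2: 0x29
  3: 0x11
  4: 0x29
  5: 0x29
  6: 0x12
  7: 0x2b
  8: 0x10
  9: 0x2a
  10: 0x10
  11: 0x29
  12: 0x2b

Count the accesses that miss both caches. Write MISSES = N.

MISSES = 2

0: 0x2b (blk 10, set 0) → MISS  vc=[]
1: 0x10 (blk 4, set 0) → MISS  vc=[10]
2: 0x29 (blk 10, set 0) → VC-HIT  vc=[4]
3: 0x11 (blk 4, set 0) → VC-HIT  vc=[10]
4: 0x29 (blk 10, set 0) → VC-HIT  vc=[4]
5: 0x29 (blk 10, set 0) → L1-HIT  vc=[4]
6: 0x12 (blk 4, set 0) → VC-HIT  vc=[10]
7: 0x2b (blk 10, set 0) → VC-HIT  vc=[4]
8: 0x10 (blk 4, set 0) → VC-HIT  vc=[10]
9: 0x2a (blk 10, set 0) → VC-HIT  vc=[4]
10: 0x10 (blk 4, set 0) → VC-HIT  vc=[10]
11: 0x29 (blk 10, set 0) → VC-HIT  vc=[4]
12: 0x2b (blk 10, set 0) → L1-HIT  vc=[4]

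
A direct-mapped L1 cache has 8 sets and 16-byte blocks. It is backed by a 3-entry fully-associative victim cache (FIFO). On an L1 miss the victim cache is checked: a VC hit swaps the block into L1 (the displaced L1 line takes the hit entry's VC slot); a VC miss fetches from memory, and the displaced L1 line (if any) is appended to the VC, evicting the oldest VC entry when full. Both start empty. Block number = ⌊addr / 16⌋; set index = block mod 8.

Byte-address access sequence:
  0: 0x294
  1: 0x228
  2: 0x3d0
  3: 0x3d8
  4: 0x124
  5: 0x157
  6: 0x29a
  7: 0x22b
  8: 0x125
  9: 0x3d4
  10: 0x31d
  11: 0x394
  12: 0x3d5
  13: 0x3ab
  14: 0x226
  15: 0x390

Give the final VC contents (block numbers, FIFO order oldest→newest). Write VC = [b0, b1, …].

#0 0x294→b41/s1 MISS; vc=[]
#1 0x228→b34/s2 MISS; vc=[]
#2 0x3d0→b61/s5 MISS; vc=[]
#3 0x3d8→b61/s5 L1-HIT; vc=[]
#4 0x124→b18/s2 MISS; vc=[34]
#5 0x157→b21/s5 MISS; vc=[34,61]
#6 0x29a→b41/s1 L1-HIT; vc=[34,61]
#7 0x22b→b34/s2 VC-HIT; vc=[18,61]
#8 0x125→b18/s2 VC-HIT; vc=[34,61]
#9 0x3d4→b61/s5 VC-HIT; vc=[34,21]
#10 0x31d→b49/s1 MISS; vc=[34,21,41]
#11 0x394→b57/s1 MISS; vc=[21,41,49]
#12 0x3d5→b61/s5 L1-HIT; vc=[21,41,49]
#13 0x3ab→b58/s2 MISS; vc=[41,49,18]
#14 0x226→b34/s2 MISS; vc=[49,18,58]
#15 0x390→b57/s1 L1-HIT; vc=[49,18,58]

VC = [49, 18, 58]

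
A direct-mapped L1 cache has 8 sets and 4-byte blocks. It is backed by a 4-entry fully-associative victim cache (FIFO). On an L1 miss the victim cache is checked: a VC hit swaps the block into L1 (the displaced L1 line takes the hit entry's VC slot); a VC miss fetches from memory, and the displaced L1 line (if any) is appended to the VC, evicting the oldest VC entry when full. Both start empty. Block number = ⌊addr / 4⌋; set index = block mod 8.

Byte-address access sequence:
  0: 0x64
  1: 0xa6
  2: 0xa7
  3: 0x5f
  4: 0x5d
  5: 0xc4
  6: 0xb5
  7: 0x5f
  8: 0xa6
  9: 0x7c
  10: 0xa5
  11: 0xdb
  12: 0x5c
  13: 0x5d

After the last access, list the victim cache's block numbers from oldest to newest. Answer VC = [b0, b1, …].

VC = [25, 49, 31]

#0 0x64→b25/s1 MISS; vc=[]
#1 0xa6→b41/s1 MISS; vc=[25]
#2 0xa7→b41/s1 L1-HIT; vc=[25]
#3 0x5f→b23/s7 MISS; vc=[25]
#4 0x5d→b23/s7 L1-HIT; vc=[25]
#5 0xc4→b49/s1 MISS; vc=[25,41]
#6 0xb5→b45/s5 MISS; vc=[25,41]
#7 0x5f→b23/s7 L1-HIT; vc=[25,41]
#8 0xa6→b41/s1 VC-HIT; vc=[25,49]
#9 0x7c→b31/s7 MISS; vc=[25,49,23]
#10 0xa5→b41/s1 L1-HIT; vc=[25,49,23]
#11 0xdb→b54/s6 MISS; vc=[25,49,23]
#12 0x5c→b23/s7 VC-HIT; vc=[25,49,31]
#13 0x5d→b23/s7 L1-HIT; vc=[25,49,31]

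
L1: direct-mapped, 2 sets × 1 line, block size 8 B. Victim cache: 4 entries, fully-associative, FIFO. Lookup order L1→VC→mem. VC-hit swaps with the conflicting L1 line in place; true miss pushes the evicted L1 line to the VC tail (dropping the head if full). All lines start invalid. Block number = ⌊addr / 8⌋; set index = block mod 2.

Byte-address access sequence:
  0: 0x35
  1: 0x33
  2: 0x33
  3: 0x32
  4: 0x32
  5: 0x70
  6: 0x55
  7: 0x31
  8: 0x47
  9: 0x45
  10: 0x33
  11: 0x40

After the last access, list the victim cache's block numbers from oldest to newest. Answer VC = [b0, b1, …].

  [0] addr=0x35 blk=6 s=0: MISS | VC []
  [1] addr=0x33 blk=6 s=0: L1-HIT | VC []
  [2] addr=0x33 blk=6 s=0: L1-HIT | VC []
  [3] addr=0x32 blk=6 s=0: L1-HIT | VC []
  [4] addr=0x32 blk=6 s=0: L1-HIT | VC []
  [5] addr=0x70 blk=14 s=0: MISS | VC [6]
  [6] addr=0x55 blk=10 s=0: MISS | VC [6, 14]
  [7] addr=0x31 blk=6 s=0: VC-HIT | VC [10, 14]
  [8] addr=0x47 blk=8 s=0: MISS | VC [10, 14, 6]
  [9] addr=0x45 blk=8 s=0: L1-HIT | VC [10, 14, 6]
  [10] addr=0x33 blk=6 s=0: VC-HIT | VC [10, 14, 8]
  [11] addr=0x40 blk=8 s=0: VC-HIT | VC [10, 14, 6]

VC = [10, 14, 6]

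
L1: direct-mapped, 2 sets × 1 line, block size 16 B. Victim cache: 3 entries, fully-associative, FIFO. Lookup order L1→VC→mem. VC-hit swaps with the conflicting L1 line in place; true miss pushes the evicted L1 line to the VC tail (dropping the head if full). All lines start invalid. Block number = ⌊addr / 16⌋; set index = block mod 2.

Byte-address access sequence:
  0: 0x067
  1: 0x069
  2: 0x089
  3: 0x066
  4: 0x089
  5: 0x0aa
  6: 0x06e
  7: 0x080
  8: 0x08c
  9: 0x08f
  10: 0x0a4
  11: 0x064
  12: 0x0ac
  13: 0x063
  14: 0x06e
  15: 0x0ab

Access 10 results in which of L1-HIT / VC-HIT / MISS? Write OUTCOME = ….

OUTCOME = VC-HIT

0: 0x67 (blk 6, set 0) → MISS  vc=[]
1: 0x69 (blk 6, set 0) → L1-HIT  vc=[]
2: 0x89 (blk 8, set 0) → MISS  vc=[6]
3: 0x66 (blk 6, set 0) → VC-HIT  vc=[8]
4: 0x89 (blk 8, set 0) → VC-HIT  vc=[6]
5: 0xaa (blk 10, set 0) → MISS  vc=[6, 8]
6: 0x6e (blk 6, set 0) → VC-HIT  vc=[10, 8]
7: 0x80 (blk 8, set 0) → VC-HIT  vc=[10, 6]
8: 0x8c (blk 8, set 0) → L1-HIT  vc=[10, 6]
9: 0x8f (blk 8, set 0) → L1-HIT  vc=[10, 6]
10: 0xa4 (blk 10, set 0) → VC-HIT  vc=[8, 6]
11: 0x64 (blk 6, set 0) → VC-HIT  vc=[8, 10]
12: 0xac (blk 10, set 0) → VC-HIT  vc=[8, 6]
13: 0x63 (blk 6, set 0) → VC-HIT  vc=[8, 10]
14: 0x6e (blk 6, set 0) → L1-HIT  vc=[8, 10]
15: 0xab (blk 10, set 0) → VC-HIT  vc=[8, 6]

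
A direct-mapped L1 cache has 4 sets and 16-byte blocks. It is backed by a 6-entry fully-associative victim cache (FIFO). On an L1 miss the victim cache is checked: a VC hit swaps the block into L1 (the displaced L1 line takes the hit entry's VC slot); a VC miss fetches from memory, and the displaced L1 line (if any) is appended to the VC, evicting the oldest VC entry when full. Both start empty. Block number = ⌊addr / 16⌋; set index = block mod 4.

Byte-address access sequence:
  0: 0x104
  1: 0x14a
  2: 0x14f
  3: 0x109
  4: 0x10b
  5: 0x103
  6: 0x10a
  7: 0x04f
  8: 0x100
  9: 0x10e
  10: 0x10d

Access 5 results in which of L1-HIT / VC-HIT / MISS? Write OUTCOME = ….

  [0] addr=0x104 blk=16 s=0: MISS | VC []
  [1] addr=0x14a blk=20 s=0: MISS | VC [16]
  [2] addr=0x14f blk=20 s=0: L1-HIT | VC [16]
  [3] addr=0x109 blk=16 s=0: VC-HIT | VC [20]
  [4] addr=0x10b blk=16 s=0: L1-HIT | VC [20]
  [5] addr=0x103 blk=16 s=0: L1-HIT | VC [20]
  [6] addr=0x10a blk=16 s=0: L1-HIT | VC [20]
  [7] addr=0x4f blk=4 s=0: MISS | VC [20, 16]
  [8] addr=0x100 blk=16 s=0: VC-HIT | VC [20, 4]
  [9] addr=0x10e blk=16 s=0: L1-HIT | VC [20, 4]
  [10] addr=0x10d blk=16 s=0: L1-HIT | VC [20, 4]

OUTCOME = L1-HIT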